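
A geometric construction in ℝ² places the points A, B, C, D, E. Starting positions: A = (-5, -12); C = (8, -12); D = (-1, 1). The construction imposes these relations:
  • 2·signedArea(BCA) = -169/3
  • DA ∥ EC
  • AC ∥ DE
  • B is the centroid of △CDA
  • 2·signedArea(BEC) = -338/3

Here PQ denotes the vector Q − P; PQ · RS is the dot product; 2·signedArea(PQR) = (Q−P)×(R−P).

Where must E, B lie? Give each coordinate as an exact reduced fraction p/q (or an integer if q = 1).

1. E_x = 12  [DA ∥ EC ∩ AC ∥ DE]
2. E_y = 1  [DA ∥ EC ∩ AC ∥ DE]
   → E = (12, 1)
3. B_x = 2/3  [B is the centroid of △CDA]
4. B_y = -23/3  [B is the centroid of △CDA]
   → B = (2/3, -23/3)

B = (2/3, -23/3)
E = (12, 1)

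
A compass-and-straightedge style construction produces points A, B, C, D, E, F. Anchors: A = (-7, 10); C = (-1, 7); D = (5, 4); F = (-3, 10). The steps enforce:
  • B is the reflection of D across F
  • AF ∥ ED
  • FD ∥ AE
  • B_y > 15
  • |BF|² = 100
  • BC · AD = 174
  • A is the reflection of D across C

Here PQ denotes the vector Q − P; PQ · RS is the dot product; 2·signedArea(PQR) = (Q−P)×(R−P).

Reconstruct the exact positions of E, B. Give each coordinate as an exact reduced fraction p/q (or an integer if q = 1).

1. E_x = 1  [AF ∥ ED ∩ FD ∥ AE]
2. E_y = 4  [AF ∥ ED ∩ FD ∥ AE]
   → E = (1, 4)
3. B_x = -11  [B is the reflection of D across F]
4. B_y = 16  [B is the reflection of D across F]
   → B = (-11, 16)

B = (-11, 16)
E = (1, 4)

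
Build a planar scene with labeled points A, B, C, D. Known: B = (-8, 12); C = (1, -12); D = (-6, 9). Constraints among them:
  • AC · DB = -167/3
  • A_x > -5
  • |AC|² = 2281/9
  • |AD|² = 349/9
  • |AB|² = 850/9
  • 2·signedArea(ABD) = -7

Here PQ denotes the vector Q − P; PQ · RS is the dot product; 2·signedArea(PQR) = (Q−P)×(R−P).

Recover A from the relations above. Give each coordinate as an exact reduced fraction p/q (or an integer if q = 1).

1. A_x = -13/3  [2·signedArea(ABD) = -7 ∩ AC · DB = -167/3]
2. A_y = 3  [2·signedArea(ABD) = -7 ∩ AC · DB = -167/3]
   → A = (-13/3, 3)

A = (-13/3, 3)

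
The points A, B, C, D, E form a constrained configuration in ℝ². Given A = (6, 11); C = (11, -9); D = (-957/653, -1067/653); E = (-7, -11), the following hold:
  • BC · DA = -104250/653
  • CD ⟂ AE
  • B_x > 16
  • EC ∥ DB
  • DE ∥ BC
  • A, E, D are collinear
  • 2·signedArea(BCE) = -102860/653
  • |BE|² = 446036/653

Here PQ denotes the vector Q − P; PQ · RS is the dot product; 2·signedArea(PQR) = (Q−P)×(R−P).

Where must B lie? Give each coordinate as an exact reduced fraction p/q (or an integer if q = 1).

B = (10797/653, 239/653)

1. B_x = 10797/653  [DE ∥ BC ∩ EC ∥ DB]
2. B_y = 239/653  [DE ∥ BC ∩ EC ∥ DB]
   → B = (10797/653, 239/653)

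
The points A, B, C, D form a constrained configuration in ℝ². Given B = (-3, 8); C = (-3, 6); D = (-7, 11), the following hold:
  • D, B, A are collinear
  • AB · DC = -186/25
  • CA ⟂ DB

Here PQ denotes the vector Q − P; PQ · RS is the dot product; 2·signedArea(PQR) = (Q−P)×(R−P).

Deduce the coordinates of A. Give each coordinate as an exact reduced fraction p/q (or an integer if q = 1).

A = (-51/25, 182/25)

1. A_x = -51/25  [D, B, A are collinear ∩ CA ⟂ DB]
2. A_y = 182/25  [D, B, A are collinear ∩ CA ⟂ DB]
   → A = (-51/25, 182/25)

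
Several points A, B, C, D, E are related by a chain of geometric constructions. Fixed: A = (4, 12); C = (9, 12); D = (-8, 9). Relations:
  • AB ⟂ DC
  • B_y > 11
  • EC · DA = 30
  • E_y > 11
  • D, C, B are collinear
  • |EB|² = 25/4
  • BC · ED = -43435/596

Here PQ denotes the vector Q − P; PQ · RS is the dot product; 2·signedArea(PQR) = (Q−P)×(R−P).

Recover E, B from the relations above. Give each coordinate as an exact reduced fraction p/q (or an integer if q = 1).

1. B_x = 1237/298  [D, C, B are collinear ∩ AB ⟂ DC]
2. B_y = 3321/298  [D, C, B are collinear ∩ AB ⟂ DC]
   → B = (1237/298, 3321/298)
3. E_x = 13/2  [EC · DA = 30 ∩ BC · ED = -43435/596]
4. E_y = 12  [EC · DA = 30 ∩ BC · ED = -43435/596]
   → E = (13/2, 12)

B = (1237/298, 3321/298)
E = (13/2, 12)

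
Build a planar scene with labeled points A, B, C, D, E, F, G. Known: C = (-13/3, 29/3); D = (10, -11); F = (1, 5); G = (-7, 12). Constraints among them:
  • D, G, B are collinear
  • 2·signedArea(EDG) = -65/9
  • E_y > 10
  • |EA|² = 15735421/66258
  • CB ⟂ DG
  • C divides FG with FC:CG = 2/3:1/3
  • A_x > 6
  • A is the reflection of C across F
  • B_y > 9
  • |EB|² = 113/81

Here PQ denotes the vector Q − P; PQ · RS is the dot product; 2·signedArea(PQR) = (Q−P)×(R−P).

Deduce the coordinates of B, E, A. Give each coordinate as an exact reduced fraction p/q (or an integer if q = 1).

A = (19/3, 1/3)
B = (-4043/818, 7539/818)
E = (-39941/7362, 75787/7362)

1. B_x = -4043/818  [D, G, B are collinear ∩ CB ⟂ DG]
2. B_y = 7539/818  [D, G, B are collinear ∩ CB ⟂ DG]
   → B = (-4043/818, 7539/818)
3. E_x = -39941/7362  [line -23·x + -17·y + 452/9 = 0 ∩ |EB|² = 113/81]
4. E_y = 75787/7362  [line -23·x + -17·y + 452/9 = 0 ∩ |EB|² = 113/81]
   → E = (-39941/7362, 75787/7362)
5. A_x = 19/3  [A is the reflection of C across F]
6. A_y = 1/3  [A is the reflection of C across F]
   → A = (19/3, 1/3)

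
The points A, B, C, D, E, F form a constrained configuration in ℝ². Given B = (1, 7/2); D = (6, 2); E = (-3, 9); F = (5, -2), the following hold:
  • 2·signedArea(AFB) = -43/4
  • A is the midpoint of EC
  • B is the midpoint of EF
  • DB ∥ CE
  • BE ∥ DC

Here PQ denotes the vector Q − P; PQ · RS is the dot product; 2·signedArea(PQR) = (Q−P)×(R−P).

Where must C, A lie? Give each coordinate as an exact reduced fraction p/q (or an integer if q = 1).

A = (-1/2, 33/4)
C = (2, 15/2)

1. C_x = 2  [DB ∥ CE ∩ BE ∥ DC]
2. C_y = 15/2  [DB ∥ CE ∩ BE ∥ DC]
   → C = (2, 15/2)
3. A_x = -1/2  [A is the midpoint of EC]
4. A_y = 33/4  [A is the midpoint of EC]
   → A = (-1/2, 33/4)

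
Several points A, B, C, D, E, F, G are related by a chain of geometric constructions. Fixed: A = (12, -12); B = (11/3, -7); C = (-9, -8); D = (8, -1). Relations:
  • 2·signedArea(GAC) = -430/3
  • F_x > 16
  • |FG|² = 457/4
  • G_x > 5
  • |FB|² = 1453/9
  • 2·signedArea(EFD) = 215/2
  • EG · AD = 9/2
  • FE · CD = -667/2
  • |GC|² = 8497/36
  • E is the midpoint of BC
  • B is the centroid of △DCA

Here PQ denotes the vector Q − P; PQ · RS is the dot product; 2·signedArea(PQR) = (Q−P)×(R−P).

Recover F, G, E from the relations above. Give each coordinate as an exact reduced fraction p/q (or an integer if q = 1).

E = (-8/3, -15/2)
F = (49/3, -6)
G = (35/6, -4)

1. G_x = 35/6  [line -4·x + -21·y + -182/3 = 0 ∩ |GC|² = 8497/36]
2. G_y = -4  [line -4·x + -21·y + -182/3 = 0 ∩ |GC|² = 8497/36]
   → G = (35/6, -4)
3. E_x = -8/3  [E is the midpoint of BC]
4. E_y = -15/2  [E is the midpoint of BC]
   → E = (-8/3, -15/2)
5. F_x = 49/3  [FE · CD = -667/2 ∩ 2·signedArea(EFD) = 215/2]
6. F_y = -6  [FE · CD = -667/2 ∩ 2·signedArea(EFD) = 215/2]
   → F = (49/3, -6)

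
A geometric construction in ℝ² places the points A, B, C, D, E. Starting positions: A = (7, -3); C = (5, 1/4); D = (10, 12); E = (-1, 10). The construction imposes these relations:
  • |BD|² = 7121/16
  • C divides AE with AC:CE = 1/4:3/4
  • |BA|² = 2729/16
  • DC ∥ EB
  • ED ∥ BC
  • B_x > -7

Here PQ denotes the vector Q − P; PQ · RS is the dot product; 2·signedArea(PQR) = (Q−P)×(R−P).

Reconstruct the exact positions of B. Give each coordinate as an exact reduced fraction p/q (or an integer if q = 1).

B = (-6, -7/4)

1. B_x = -6  [ED ∥ BC ∩ DC ∥ EB]
2. B_y = -7/4  [ED ∥ BC ∩ DC ∥ EB]
   → B = (-6, -7/4)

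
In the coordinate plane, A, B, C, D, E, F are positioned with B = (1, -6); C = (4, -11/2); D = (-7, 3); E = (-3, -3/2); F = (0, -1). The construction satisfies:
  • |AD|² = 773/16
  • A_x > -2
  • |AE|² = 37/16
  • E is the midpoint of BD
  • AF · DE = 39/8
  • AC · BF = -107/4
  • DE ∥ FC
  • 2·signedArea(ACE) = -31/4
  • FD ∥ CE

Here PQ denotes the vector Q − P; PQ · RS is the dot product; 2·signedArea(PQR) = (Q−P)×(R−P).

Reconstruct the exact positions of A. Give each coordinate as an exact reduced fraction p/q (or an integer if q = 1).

1. A_x = -3/2  [AC · BF = -107/4 ∩ AF · DE = 39/8]
2. A_y = -5/4  [AC · BF = -107/4 ∩ AF · DE = 39/8]
   → A = (-3/2, -5/4)

A = (-3/2, -5/4)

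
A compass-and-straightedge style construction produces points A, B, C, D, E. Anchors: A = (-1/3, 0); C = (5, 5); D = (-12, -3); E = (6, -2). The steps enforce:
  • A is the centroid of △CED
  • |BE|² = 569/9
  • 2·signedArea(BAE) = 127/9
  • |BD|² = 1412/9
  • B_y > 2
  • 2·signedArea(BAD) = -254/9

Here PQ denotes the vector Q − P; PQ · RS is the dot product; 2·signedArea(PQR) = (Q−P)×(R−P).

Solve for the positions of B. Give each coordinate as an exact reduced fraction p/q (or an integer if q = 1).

1. B_x = -2/3  [2·signedArea(BAD) = -254/9 ∩ 2·signedArea(BAE) = 127/9]
2. B_y = 7/3  [2·signedArea(BAD) = -254/9 ∩ 2·signedArea(BAE) = 127/9]
   → B = (-2/3, 7/3)

B = (-2/3, 7/3)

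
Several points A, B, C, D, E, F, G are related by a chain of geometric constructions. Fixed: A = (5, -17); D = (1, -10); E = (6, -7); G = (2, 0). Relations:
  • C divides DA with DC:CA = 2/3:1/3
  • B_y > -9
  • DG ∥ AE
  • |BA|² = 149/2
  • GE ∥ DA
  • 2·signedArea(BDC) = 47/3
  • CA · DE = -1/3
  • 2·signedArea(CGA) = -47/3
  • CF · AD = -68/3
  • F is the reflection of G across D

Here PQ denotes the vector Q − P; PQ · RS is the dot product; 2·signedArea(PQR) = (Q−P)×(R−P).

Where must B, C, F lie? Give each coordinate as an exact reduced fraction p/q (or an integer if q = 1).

1. C_x = 11/3  [C divides DA with DC:CA = 2/3:1/3]
2. C_y = -44/3  [C divides DA with DC:CA = 2/3:1/3]
   → C = (11/3, -44/3)
3. F_x = 0  [F is the reflection of G across D]
4. F_y = -20  [F is the reflection of G across D]
   → F = (0, -20)
5. B_x = 7/2  [line 14/3·x + 8/3·y + 19/3 = 0 ∩ |BA|² = 149/2]
6. B_y = -17/2  [line 14/3·x + 8/3·y + 19/3 = 0 ∩ |BA|² = 149/2]
   → B = (7/2, -17/2)

B = (7/2, -17/2)
C = (11/3, -44/3)
F = (0, -20)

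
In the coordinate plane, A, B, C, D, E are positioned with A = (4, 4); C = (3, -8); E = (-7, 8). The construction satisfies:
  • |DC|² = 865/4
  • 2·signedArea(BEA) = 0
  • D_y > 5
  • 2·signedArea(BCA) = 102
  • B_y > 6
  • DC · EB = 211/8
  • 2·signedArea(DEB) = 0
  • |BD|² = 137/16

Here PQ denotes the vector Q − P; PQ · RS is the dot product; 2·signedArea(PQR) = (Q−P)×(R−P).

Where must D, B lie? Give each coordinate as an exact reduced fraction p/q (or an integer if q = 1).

1. B_x = -17/4  [2·signedArea(BEA) = 0 ∩ 2·signedArea(BCA) = 102]
2. B_y = 7  [2·signedArea(BEA) = 0 ∩ 2·signedArea(BCA) = 102]
   → B = (-17/4, 7)
3. D_x = -3/2  [2·signedArea(DEB) = 0 ∩ DC · EB = 211/8]
4. D_y = 6  [2·signedArea(DEB) = 0 ∩ DC · EB = 211/8]
   → D = (-3/2, 6)

B = (-17/4, 7)
D = (-3/2, 6)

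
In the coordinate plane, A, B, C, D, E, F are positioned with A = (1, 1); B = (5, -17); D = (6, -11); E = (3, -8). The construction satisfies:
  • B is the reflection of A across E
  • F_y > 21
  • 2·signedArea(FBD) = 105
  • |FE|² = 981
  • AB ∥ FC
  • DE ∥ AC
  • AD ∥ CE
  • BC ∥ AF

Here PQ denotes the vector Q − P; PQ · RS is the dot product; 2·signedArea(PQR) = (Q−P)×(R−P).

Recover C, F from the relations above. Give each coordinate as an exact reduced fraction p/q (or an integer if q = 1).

1. C_x = -2  [AD ∥ CE ∩ DE ∥ AC]
2. C_y = 4  [AD ∥ CE ∩ DE ∥ AC]
   → C = (-2, 4)
3. F_x = -6  [AB ∥ FC ∩ BC ∥ AF]
4. F_y = 22  [AB ∥ FC ∩ BC ∥ AF]
   → F = (-6, 22)

C = (-2, 4)
F = (-6, 22)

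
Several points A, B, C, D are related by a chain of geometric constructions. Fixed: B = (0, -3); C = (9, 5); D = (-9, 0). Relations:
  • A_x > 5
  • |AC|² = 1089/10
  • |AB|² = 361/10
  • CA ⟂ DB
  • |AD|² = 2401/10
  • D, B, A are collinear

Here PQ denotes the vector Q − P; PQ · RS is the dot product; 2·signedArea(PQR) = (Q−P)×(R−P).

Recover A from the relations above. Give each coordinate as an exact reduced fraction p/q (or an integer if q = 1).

A = (57/10, -49/10)

1. A_x = 57/10  [D, B, A are collinear ∩ CA ⟂ DB]
2. A_y = -49/10  [D, B, A are collinear ∩ CA ⟂ DB]
   → A = (57/10, -49/10)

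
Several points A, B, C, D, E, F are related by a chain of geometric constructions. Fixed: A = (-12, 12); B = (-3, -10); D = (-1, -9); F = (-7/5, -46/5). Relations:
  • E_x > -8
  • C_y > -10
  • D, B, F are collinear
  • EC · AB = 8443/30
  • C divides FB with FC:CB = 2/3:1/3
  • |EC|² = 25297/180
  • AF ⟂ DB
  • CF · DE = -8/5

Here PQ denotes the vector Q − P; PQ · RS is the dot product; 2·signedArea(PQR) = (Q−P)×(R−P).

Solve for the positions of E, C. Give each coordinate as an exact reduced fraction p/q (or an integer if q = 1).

1. C_x = -37/15  [C divides FB with FC:CB = 2/3:1/3]
2. C_y = -146/15  [C divides FB with FC:CB = 2/3:1/3]
   → C = (-37/15, -146/15)
3. E_x = -15/2  [EC · AB = 8443/30 ∩ CF · DE = -8/5]
4. E_y = 1  [EC · AB = 8443/30 ∩ CF · DE = -8/5]
   → E = (-15/2, 1)

C = (-37/15, -146/15)
E = (-15/2, 1)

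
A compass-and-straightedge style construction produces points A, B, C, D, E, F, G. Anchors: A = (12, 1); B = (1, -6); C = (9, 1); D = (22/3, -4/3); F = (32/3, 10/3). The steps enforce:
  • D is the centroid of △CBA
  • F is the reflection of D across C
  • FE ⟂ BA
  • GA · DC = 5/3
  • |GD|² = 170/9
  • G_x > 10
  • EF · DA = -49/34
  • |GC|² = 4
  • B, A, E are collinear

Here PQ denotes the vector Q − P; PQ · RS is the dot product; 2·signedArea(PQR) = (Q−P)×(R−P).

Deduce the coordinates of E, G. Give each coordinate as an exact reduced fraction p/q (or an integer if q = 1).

E = (1235/102, 109/102)
G = (11, 1)

1. E_x = 1235/102  [B, A, E are collinear ∩ FE ⟂ BA]
2. E_y = 109/102  [B, A, E are collinear ∩ FE ⟂ BA]
   → E = (1235/102, 109/102)
3. G_x = 11  [line -5/3·x + -7/3·y + 62/3 = 0 ∩ |GD|² = 170/9]
4. G_y = 1  [line -5/3·x + -7/3·y + 62/3 = 0 ∩ |GD|² = 170/9]
   → G = (11, 1)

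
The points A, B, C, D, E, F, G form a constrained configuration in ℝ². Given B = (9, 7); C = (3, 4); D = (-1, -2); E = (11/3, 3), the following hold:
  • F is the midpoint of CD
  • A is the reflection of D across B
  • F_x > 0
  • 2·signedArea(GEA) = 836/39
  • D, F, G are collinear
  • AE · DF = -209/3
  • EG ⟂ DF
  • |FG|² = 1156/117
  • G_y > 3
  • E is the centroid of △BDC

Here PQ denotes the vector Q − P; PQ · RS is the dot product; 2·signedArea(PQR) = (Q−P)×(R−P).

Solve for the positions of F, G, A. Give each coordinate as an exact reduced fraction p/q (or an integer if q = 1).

A = (19, 16)
F = (1, 1)
G = (107/39, 47/13)

1. F_x = 1  [F is the midpoint of CD]
2. F_y = 1  [F is the midpoint of CD]
   → F = (1, 1)
3. G_x = 107/39  [D, F, G are collinear ∩ EG ⟂ DF]
4. G_y = 47/13  [D, F, G are collinear ∩ EG ⟂ DF]
   → G = (107/39, 47/13)
5. A_x = 19  [A is the reflection of D across B]
6. A_y = 16  [A is the reflection of D across B]
   → A = (19, 16)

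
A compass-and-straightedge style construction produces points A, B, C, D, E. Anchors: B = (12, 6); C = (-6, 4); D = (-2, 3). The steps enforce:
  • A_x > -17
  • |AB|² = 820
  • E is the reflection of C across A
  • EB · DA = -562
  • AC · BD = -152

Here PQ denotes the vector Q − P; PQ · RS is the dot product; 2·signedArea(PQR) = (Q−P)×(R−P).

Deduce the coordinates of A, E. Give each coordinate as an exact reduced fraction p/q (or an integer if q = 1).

1. A_x = -16  [line 14·x + 3·y + 224 = 0 ∩ |AB|² = 820]
2. A_y = 0  [line 14·x + 3·y + 224 = 0 ∩ |AB|² = 820]
   → A = (-16, 0)
3. E_x = -26  [E is the reflection of C across A]
4. E_y = -4  [E is the reflection of C across A]
   → E = (-26, -4)

A = (-16, 0)
E = (-26, -4)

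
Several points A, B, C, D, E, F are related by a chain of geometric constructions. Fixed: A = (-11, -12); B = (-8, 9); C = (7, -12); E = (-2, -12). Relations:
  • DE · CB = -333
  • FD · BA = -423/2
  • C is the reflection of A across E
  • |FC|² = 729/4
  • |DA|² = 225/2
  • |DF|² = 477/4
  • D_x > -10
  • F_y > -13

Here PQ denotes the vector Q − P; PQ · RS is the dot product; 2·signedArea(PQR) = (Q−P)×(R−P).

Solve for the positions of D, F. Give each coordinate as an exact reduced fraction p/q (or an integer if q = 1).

1. D_x = -19/2  [line 15·x + -21·y + 111 = 0 ∩ |DA|² = 225/2]
2. D_y = -3/2  [line 15·x + -21·y + 111 = 0 ∩ |DA|² = 225/2]
   → D = (-19/2, -3/2)
3. F_x = -13/2  [line 3·x + 21·y + 543/2 = 0 ∩ |FC|² = 729/4]
4. F_y = -12  [line 3·x + 21·y + 543/2 = 0 ∩ |FC|² = 729/4]
   → F = (-13/2, -12)

D = (-19/2, -3/2)
F = (-13/2, -12)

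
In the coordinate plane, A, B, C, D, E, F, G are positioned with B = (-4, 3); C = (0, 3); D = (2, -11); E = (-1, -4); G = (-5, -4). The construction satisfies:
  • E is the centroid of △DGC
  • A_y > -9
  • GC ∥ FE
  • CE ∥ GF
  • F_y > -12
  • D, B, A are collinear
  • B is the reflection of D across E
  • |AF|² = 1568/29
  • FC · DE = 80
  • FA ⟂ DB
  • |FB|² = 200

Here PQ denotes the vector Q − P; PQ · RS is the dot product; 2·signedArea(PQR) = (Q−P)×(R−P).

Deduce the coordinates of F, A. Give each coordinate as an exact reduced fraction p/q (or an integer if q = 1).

A = (22/29, -235/29)
F = (-6, -11)

1. F_x = -6  [GC ∥ FE ∩ CE ∥ GF]
2. F_y = -11  [GC ∥ FE ∩ CE ∥ GF]
   → F = (-6, -11)
3. A_x = 22/29  [D, B, A are collinear ∩ FA ⟂ DB]
4. A_y = -235/29  [D, B, A are collinear ∩ FA ⟂ DB]
   → A = (22/29, -235/29)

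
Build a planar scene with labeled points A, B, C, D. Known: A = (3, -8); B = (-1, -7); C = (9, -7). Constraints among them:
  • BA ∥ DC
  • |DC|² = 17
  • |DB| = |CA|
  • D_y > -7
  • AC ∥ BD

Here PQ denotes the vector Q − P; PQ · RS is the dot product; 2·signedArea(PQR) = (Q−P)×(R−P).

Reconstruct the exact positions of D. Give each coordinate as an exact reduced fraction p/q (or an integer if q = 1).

D = (5, -6)

1. D_x = 5  [BA ∥ DC ∩ AC ∥ BD]
2. D_y = -6  [BA ∥ DC ∩ AC ∥ BD]
   → D = (5, -6)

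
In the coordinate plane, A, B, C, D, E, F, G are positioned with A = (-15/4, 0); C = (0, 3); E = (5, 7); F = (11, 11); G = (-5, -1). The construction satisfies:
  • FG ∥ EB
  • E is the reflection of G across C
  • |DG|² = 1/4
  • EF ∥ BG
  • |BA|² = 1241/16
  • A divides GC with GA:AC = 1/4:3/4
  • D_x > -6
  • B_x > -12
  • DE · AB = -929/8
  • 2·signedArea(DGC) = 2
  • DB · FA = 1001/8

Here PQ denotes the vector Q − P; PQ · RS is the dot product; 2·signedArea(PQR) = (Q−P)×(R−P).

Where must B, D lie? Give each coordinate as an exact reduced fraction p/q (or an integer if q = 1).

1. B_x = -11  [EF ∥ BG ∩ FG ∥ EB]
2. B_y = -5  [EF ∥ BG ∩ FG ∥ EB]
   → B = (-11, -5)
3. D_x = -11/2  [DB · FA = 1001/8 ∩ 2·signedArea(DGC) = 2]
4. D_y = -1  [DB · FA = 1001/8 ∩ 2·signedArea(DGC) = 2]
   → D = (-11/2, -1)

B = (-11, -5)
D = (-11/2, -1)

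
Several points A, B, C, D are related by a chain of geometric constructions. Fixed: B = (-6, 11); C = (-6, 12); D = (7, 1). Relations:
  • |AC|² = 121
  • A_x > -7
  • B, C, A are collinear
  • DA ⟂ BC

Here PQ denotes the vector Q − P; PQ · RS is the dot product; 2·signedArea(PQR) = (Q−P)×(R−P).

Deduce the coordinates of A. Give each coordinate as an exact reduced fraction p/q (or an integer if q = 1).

A = (-6, 1)

1. A_x = -6  [B, C, A are collinear ∩ DA ⟂ BC]
2. A_y = 1  [B, C, A are collinear ∩ DA ⟂ BC]
   → A = (-6, 1)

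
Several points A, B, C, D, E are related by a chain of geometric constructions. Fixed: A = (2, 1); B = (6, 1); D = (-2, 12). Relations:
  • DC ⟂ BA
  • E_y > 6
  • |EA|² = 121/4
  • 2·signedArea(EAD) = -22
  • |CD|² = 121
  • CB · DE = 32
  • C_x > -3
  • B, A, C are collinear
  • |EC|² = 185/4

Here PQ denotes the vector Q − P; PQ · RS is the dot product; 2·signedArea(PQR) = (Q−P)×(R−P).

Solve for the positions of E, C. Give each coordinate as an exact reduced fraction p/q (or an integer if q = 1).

C = (-2, 1)
E = (2, 13/2)

1. E_x = 2  [line -11·x + -4·y + 48 = 0 ∩ |EA|² = 121/4]
2. E_y = 13/2  [line -11·x + -4·y + 48 = 0 ∩ |EA|² = 121/4]
   → E = (2, 13/2)
3. C_x = -2  [B, A, C are collinear ∩ DC ⟂ BA]
4. C_y = 1  [B, A, C are collinear ∩ DC ⟂ BA]
   → C = (-2, 1)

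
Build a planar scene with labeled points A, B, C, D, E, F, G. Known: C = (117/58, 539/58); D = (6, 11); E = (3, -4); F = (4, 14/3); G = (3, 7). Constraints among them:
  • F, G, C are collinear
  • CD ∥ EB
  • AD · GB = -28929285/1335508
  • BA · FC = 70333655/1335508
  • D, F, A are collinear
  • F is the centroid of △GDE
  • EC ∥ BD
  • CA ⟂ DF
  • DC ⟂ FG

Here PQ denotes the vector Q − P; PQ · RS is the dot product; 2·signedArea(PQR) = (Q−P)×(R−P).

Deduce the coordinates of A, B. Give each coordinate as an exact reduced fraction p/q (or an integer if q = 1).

A = (59277/11513, 191213/23026)
B = (405/58, -133/58)

1. A_x = 59277/11513  [D, F, A are collinear ∩ CA ⟂ DF]
2. A_y = 191213/23026  [D, F, A are collinear ∩ CA ⟂ DF]
   → A = (59277/11513, 191213/23026)
3. B_x = 405/58  [EC ∥ BD ∩ CD ∥ EB]
4. B_y = -133/58  [EC ∥ BD ∩ CD ∥ EB]
   → B = (405/58, -133/58)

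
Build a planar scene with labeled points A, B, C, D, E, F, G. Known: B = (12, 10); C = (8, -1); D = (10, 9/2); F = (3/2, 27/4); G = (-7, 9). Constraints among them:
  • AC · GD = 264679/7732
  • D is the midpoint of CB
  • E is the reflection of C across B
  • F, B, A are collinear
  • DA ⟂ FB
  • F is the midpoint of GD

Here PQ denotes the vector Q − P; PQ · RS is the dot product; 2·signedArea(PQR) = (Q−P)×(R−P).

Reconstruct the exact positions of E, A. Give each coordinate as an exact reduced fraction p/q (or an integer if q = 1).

A = (16665/1933, 34617/3866)
E = (16, 21)

1. E_x = 16  [E is the reflection of C across B]
2. E_y = 21  [E is the reflection of C across B]
   → E = (16, 21)
3. A_x = 16665/1933  [F, B, A are collinear ∩ DA ⟂ FB]
4. A_y = 34617/3866  [F, B, A are collinear ∩ DA ⟂ FB]
   → A = (16665/1933, 34617/3866)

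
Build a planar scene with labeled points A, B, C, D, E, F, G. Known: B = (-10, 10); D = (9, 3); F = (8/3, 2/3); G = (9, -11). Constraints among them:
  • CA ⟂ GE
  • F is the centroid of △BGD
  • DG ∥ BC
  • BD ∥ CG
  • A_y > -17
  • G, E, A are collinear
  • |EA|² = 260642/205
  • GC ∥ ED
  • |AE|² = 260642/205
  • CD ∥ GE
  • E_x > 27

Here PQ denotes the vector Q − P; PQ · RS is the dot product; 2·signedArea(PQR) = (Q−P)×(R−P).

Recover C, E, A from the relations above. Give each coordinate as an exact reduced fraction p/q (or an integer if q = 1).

A = (-1119/205, -3347/205)
C = (-10, -4)
E = (28, -4)

1. C_x = -10  [BD ∥ CG ∩ DG ∥ BC]
2. C_y = -4  [BD ∥ CG ∩ DG ∥ BC]
   → C = (-10, -4)
3. E_x = 28  [GC ∥ ED ∩ CD ∥ GE]
4. E_y = -4  [GC ∥ ED ∩ CD ∥ GE]
   → E = (28, -4)
5. A_x = -1119/205  [G, E, A are collinear ∩ CA ⟂ GE]
6. A_y = -3347/205  [G, E, A are collinear ∩ CA ⟂ GE]
   → A = (-1119/205, -3347/205)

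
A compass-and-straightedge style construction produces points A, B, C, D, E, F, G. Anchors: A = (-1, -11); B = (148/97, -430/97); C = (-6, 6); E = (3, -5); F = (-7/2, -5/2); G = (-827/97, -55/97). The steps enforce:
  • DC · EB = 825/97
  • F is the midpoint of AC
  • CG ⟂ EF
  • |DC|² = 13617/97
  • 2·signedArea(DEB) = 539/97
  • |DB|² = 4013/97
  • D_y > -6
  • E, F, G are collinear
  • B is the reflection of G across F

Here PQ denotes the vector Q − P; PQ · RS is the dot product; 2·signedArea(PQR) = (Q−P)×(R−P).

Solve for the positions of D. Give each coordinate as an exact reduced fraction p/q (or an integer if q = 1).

D = (-462/97, -561/97)

1. D_x = -462/97  [2·signedArea(DEB) = 539/97 ∩ DC · EB = 825/97]
2. D_y = -561/97  [2·signedArea(DEB) = 539/97 ∩ DC · EB = 825/97]
   → D = (-462/97, -561/97)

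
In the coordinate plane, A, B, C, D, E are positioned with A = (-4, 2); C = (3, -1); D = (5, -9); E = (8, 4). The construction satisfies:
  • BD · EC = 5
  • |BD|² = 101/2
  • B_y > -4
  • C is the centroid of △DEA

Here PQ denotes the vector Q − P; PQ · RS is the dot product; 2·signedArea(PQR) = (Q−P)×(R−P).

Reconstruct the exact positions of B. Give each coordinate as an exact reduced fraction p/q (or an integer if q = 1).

1. B_x = 1/2  [line 5·x + 5·y + 15 = 0 ∩ |BD|² = 101/2]
2. B_y = -7/2  [line 5·x + 5·y + 15 = 0 ∩ |BD|² = 101/2]
   → B = (1/2, -7/2)

B = (1/2, -7/2)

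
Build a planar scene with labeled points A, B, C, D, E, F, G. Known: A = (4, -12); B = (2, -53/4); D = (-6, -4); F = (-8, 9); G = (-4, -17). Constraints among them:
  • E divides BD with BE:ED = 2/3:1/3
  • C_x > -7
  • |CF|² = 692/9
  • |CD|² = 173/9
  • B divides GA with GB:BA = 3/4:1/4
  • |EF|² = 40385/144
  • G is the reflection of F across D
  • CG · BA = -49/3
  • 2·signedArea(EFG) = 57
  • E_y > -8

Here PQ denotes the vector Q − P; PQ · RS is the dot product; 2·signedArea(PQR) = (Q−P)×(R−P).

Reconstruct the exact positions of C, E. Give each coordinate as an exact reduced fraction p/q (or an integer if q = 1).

C = (-20/3, 1/3)
E = (-10/3, -85/12)

1. C_x = -20/3  [line -2·x + -5/4·y + -155/12 = 0 ∩ |CF|² = 692/9]
2. C_y = 1/3  [line -2·x + -5/4·y + -155/12 = 0 ∩ |CF|² = 692/9]
   → C = (-20/3, 1/3)
3. E_x = -10/3  [E divides BD with BE:ED = 2/3:1/3]
4. E_y = -85/12  [E divides BD with BE:ED = 2/3:1/3]
   → E = (-10/3, -85/12)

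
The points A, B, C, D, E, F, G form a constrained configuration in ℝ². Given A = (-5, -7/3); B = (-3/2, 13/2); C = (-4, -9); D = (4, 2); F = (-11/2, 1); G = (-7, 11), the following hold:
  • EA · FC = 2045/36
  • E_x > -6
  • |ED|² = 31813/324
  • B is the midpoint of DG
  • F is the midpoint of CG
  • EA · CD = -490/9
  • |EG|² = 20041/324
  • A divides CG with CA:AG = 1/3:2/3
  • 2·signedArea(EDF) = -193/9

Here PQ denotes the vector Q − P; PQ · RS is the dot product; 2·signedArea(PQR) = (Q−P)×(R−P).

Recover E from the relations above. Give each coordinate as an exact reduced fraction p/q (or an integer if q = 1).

E = (-35/6, 29/9)

1. E_x = -35/6  [2·signedArea(EDF) = -193/9 ∩ EA · CD = -490/9]
2. E_y = 29/9  [2·signedArea(EDF) = -193/9 ∩ EA · CD = -490/9]
   → E = (-35/6, 29/9)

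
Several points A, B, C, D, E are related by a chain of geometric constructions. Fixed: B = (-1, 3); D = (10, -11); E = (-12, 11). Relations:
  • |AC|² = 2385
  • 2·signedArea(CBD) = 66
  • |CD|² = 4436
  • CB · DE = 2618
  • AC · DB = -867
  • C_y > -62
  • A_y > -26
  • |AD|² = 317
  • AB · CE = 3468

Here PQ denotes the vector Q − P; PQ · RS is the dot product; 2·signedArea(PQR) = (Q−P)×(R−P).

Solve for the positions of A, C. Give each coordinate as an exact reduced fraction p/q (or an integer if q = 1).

A = (21, -25)
C = (54, -61)

1. C_x = 54  [2·signedArea(CBD) = 66 ∩ CB · DE = 2618]
2. C_y = -61  [2·signedArea(CBD) = 66 ∩ CB · DE = 2618]
   → C = (54, -61)
3. A_x = 21  [AB · CE = 3468 ∩ AC · DB = -867]
4. A_y = -25  [AB · CE = 3468 ∩ AC · DB = -867]
   → A = (21, -25)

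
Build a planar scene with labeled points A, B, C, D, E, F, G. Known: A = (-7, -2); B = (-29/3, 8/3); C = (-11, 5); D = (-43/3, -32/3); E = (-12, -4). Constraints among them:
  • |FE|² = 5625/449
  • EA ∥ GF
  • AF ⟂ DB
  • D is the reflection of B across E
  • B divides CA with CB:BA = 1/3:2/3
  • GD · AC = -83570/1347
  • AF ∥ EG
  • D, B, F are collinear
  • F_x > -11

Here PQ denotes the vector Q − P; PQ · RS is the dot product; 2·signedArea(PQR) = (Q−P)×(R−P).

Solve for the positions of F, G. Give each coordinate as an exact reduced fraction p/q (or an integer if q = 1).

1. F_x = -4863/449  [D, B, F are collinear ∩ AF ⟂ DB]
2. F_y = -296/449  [D, B, F are collinear ∩ AF ⟂ DB]
   → F = (-4863/449, -296/449)
3. G_x = -7108/449  [EA ∥ GF ∩ AF ∥ EG]
4. G_y = -1194/449  [EA ∥ GF ∩ AF ∥ EG]
   → G = (-7108/449, -1194/449)

F = (-4863/449, -296/449)
G = (-7108/449, -1194/449)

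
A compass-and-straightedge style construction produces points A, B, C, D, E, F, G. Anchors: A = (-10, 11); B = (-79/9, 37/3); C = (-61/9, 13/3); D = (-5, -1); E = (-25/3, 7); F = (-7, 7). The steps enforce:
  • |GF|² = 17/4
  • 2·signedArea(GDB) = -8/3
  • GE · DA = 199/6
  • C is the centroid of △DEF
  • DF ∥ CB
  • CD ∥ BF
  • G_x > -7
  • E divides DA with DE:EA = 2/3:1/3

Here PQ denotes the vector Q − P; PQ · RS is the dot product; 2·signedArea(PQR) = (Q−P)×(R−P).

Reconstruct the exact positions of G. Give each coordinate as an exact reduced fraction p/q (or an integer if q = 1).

G = (-13/2, 5)

1. G_x = -13/2  [GE · DA = 199/6 ∩ 2·signedArea(GDB) = -8/3]
2. G_y = 5  [GE · DA = 199/6 ∩ 2·signedArea(GDB) = -8/3]
   → G = (-13/2, 5)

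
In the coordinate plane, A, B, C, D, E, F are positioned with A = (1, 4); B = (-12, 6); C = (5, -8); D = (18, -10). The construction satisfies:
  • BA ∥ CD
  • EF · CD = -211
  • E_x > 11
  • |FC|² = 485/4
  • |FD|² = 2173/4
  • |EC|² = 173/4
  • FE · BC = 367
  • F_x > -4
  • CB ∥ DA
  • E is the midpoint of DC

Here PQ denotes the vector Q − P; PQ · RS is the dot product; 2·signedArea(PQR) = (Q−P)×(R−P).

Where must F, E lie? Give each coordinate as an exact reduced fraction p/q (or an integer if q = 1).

1. E_x = 23/2  [E is the midpoint of DC]
2. E_y = -9  [E is the midpoint of DC]
   → E = (23/2, -9)
3. F_x = -7/2  [FE · BC = 367 ∩ EF · CD = -211]
4. F_y = -1  [FE · BC = 367 ∩ EF · CD = -211]
   → F = (-7/2, -1)

E = (23/2, -9)
F = (-7/2, -1)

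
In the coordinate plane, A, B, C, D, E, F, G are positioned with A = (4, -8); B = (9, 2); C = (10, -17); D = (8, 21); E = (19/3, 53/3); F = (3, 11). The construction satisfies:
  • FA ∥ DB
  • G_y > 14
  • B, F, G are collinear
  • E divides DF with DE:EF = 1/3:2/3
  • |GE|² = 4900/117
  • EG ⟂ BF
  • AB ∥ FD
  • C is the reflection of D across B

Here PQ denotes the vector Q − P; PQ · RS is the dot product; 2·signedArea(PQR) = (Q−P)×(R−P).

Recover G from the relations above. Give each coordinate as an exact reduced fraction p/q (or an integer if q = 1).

G = (37/39, 183/13)

1. G_x = 37/39  [B, F, G are collinear ∩ EG ⟂ BF]
2. G_y = 183/13  [B, F, G are collinear ∩ EG ⟂ BF]
   → G = (37/39, 183/13)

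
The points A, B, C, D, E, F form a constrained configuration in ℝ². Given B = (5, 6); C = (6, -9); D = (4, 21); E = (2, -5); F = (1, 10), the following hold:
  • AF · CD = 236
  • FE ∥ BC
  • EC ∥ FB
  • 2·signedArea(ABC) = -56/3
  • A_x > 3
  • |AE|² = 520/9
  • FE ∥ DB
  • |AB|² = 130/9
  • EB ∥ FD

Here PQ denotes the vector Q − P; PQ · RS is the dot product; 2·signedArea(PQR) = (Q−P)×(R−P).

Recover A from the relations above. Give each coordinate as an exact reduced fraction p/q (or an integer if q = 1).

1. A_x = 4  [2·signedArea(ABC) = -56/3 ∩ AF · CD = 236]
2. A_y = 7/3  [2·signedArea(ABC) = -56/3 ∩ AF · CD = 236]
   → A = (4, 7/3)

A = (4, 7/3)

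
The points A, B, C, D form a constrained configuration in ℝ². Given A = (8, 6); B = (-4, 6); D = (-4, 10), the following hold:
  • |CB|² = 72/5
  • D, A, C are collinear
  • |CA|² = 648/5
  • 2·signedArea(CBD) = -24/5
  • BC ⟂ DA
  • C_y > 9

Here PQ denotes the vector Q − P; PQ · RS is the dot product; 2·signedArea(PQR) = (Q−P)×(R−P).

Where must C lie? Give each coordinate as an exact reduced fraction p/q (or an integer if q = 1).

C = (-14/5, 48/5)

1. C_x = -14/5  [D, A, C are collinear ∩ BC ⟂ DA]
2. C_y = 48/5  [D, A, C are collinear ∩ BC ⟂ DA]
   → C = (-14/5, 48/5)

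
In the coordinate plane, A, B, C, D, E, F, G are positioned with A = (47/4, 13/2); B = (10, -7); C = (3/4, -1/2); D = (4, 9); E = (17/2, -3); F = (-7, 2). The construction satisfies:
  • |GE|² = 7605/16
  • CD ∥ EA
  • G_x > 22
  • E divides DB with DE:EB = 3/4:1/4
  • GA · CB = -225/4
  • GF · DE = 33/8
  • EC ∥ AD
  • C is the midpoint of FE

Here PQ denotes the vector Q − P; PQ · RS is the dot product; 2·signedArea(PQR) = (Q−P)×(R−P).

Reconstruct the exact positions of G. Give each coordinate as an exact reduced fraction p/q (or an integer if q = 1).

G = (91/4, 27/2)

1. G_x = 91/4  [GA · CB = -225/4 ∩ GF · DE = 33/8]
2. G_y = 27/2  [GA · CB = -225/4 ∩ GF · DE = 33/8]
   → G = (91/4, 27/2)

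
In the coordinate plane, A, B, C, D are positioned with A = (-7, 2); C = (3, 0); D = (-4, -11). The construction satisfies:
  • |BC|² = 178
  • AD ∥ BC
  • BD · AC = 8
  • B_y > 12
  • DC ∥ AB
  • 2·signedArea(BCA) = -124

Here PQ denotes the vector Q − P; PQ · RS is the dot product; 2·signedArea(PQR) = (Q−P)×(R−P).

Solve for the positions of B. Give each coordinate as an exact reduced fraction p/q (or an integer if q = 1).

1. B_x = 0  [AD ∥ BC ∩ DC ∥ AB]
2. B_y = 13  [AD ∥ BC ∩ DC ∥ AB]
   → B = (0, 13)

B = (0, 13)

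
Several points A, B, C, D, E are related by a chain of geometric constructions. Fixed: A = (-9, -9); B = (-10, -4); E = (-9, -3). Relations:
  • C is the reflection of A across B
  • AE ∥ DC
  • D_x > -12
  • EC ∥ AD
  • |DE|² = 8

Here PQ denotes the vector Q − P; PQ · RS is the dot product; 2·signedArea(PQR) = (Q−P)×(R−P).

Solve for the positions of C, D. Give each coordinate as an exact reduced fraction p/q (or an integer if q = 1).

1. C_x = -11  [C is the reflection of A across B]
2. C_y = 1  [C is the reflection of A across B]
   → C = (-11, 1)
3. D_x = -11  [AE ∥ DC ∩ EC ∥ AD]
4. D_y = -5  [AE ∥ DC ∩ EC ∥ AD]
   → D = (-11, -5)

C = (-11, 1)
D = (-11, -5)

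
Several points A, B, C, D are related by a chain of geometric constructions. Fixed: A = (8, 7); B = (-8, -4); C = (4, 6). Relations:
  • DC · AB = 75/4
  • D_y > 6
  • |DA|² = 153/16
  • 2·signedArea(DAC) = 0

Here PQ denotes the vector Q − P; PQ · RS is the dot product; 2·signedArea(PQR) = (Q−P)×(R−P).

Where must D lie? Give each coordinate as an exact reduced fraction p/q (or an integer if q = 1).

D = (5, 25/4)

1. D_x = 5  [2·signedArea(DAC) = 0 ∩ DC · AB = 75/4]
2. D_y = 25/4  [2·signedArea(DAC) = 0 ∩ DC · AB = 75/4]
   → D = (5, 25/4)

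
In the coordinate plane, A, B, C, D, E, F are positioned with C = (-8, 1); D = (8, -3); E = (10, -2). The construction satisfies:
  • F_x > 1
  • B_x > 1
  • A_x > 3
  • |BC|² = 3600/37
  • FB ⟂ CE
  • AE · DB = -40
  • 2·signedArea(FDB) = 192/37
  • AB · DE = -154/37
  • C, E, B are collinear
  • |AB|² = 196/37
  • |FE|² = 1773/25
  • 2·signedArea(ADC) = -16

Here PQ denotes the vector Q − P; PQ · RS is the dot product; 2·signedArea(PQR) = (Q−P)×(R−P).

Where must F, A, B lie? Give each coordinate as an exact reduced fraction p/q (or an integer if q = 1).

1. B_x = 64/37  [line 3·x + 18·y + 6 = 0 ∩ |BC|² = 3600/37]
2. B_y = -23/37  [line 3·x + 18·y + 6 = 0 ∩ |BC|² = 3600/37]
   → B = (64/37, -23/37)
3. F_x = 8/5  [2·signedArea(FDB) = 192/37 ∩ FB ⟂ CE]
4. F_y = -7/5  [2·signedArea(FDB) = 192/37 ∩ FB ⟂ CE]
   → F = (8/5, -7/5)
5. A_x = 4  [2·signedArea(ADC) = -16 ∩ AB · DE = -154/37]
6. A_y = -1  [2·signedArea(ADC) = -16 ∩ AB · DE = -154/37]
   → A = (4, -1)

A = (4, -1)
B = (64/37, -23/37)
F = (8/5, -7/5)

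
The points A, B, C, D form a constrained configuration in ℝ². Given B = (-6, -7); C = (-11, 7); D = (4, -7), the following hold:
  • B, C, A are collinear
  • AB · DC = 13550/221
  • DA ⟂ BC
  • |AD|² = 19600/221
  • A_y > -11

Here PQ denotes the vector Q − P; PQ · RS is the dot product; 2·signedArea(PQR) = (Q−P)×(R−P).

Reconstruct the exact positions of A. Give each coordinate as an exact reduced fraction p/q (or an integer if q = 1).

1. A_x = -1076/221  [B, C, A are collinear ∩ DA ⟂ BC]
2. A_y = -2247/221  [B, C, A are collinear ∩ DA ⟂ BC]
   → A = (-1076/221, -2247/221)

A = (-1076/221, -2247/221)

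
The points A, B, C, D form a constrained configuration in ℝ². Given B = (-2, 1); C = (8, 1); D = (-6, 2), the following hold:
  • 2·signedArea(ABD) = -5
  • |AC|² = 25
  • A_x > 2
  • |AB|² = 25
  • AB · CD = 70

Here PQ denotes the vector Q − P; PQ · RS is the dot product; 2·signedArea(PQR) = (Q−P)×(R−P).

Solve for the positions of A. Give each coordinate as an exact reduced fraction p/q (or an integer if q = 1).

A = (3, 1)

1. A_x = 3  [2·signedArea(ABD) = -5 ∩ AB · CD = 70]
2. A_y = 1  [2·signedArea(ABD) = -5 ∩ AB · CD = 70]
   → A = (3, 1)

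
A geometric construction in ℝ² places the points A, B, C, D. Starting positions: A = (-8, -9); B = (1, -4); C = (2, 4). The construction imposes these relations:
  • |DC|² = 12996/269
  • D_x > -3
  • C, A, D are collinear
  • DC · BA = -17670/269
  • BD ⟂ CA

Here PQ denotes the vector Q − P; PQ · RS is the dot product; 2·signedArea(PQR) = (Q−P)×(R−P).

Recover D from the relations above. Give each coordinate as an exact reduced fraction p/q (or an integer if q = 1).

D = (-602/269, -406/269)

1. D_x = -602/269  [C, A, D are collinear ∩ BD ⟂ CA]
2. D_y = -406/269  [C, A, D are collinear ∩ BD ⟂ CA]
   → D = (-602/269, -406/269)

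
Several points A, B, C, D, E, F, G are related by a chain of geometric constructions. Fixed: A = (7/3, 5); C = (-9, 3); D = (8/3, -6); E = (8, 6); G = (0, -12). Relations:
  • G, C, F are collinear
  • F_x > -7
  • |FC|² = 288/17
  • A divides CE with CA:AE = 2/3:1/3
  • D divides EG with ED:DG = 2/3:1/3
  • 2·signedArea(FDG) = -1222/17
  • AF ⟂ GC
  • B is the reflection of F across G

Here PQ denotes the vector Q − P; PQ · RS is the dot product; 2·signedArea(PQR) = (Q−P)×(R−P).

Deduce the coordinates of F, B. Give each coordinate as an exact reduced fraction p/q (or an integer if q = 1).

B = (117/17, -399/17)
F = (-117/17, -9/17)

1. F_x = -117/17  [G, C, F are collinear ∩ AF ⟂ GC]
2. F_y = -9/17  [G, C, F are collinear ∩ AF ⟂ GC]
   → F = (-117/17, -9/17)
3. B_x = 117/17  [B is the reflection of F across G]
4. B_y = -399/17  [B is the reflection of F across G]
   → B = (117/17, -399/17)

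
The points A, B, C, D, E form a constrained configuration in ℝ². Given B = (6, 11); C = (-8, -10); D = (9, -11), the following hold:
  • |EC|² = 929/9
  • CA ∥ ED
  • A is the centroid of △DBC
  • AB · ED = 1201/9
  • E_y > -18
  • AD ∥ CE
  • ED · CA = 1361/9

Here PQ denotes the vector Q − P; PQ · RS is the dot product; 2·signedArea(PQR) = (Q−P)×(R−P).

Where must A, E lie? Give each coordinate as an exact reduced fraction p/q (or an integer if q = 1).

1. A_x = 7/3  [A is the centroid of △DBC]
2. A_y = -10/3  [A is the centroid of △DBC]
   → A = (7/3, -10/3)
3. E_x = -4/3  [CA ∥ ED ∩ AD ∥ CE]
4. E_y = -53/3  [CA ∥ ED ∩ AD ∥ CE]
   → E = (-4/3, -53/3)

A = (7/3, -10/3)
E = (-4/3, -53/3)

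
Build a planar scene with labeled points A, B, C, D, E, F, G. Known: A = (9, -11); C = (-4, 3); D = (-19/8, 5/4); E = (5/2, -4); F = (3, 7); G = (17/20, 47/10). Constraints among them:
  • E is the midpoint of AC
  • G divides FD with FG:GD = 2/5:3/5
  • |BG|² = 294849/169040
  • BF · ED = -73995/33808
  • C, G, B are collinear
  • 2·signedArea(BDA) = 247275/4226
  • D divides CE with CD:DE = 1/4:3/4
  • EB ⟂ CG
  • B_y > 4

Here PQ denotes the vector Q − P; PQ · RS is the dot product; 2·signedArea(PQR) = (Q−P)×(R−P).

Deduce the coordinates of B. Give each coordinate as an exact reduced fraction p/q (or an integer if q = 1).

1. B_x = -1675/4226  [C, G, B are collinear ∩ EB ⟂ CG]
2. B_y = 9008/2113  [C, G, B are collinear ∩ EB ⟂ CG]
   → B = (-1675/4226, 9008/2113)

B = (-1675/4226, 9008/2113)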